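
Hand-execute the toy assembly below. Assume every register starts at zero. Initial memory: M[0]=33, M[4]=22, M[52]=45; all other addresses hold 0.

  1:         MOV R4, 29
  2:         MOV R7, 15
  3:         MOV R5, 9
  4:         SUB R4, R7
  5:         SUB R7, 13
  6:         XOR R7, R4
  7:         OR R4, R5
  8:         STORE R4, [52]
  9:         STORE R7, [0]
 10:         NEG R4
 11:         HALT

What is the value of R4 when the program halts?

MOV R4, 29 → R4=29
MOV R7, 15 → R7=15
MOV R5, 9 → R5=9
SUB R4, R7 → R4=29-15=14
SUB R7, 13 → R7=15-13=2
XOR R7, R4 → R7=2^14=12
OR R4, R5 → R4=14|9=15
STORE R4, [52] → M[52]=15
STORE R7, [0] → M[0]=12
NEG R4 → R4=-(15)=-15
halt.

-15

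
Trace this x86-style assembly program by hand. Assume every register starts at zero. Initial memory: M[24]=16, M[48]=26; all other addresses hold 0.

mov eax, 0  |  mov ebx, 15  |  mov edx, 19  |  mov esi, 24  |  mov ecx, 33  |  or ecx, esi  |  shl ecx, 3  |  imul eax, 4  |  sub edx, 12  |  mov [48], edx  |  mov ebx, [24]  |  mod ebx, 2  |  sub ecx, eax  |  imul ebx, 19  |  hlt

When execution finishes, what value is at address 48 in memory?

7

eax=0
ebx=15
edx=19
esi=24
ecx=33
ecx=33|24=57
ecx=57<<3=456
eax=0*4=0
edx=19-12=7
mov [48], edx → M[48]=7
ebx=M[24]=16
ebx=16%2=0
ecx=456-0=456
ebx=0*19=0
halt.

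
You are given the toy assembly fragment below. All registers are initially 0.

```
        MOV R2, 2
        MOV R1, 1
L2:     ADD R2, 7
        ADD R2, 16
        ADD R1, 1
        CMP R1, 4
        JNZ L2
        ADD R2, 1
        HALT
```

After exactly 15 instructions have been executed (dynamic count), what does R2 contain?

MOV R2, 2 → R2=2
MOV R1, 1 → R1=1
ADD R2, 7 → R2=2+7=9
ADD R2, 16 → R2=9+16=25
ADD R1, 1 → R1=1+1=2
CMP R1, 4  (cmp 2,4)
JNZ L2: taken
ADD R2, 7 → R2=25+7=32
ADD R2, 16 → R2=32+16=48
ADD R1, 1 → R1=2+1=3
CMP R1, 4  (cmp 3,4)
JNZ L2: taken
ADD R2, 7 → R2=48+7=55
ADD R2, 16 → R2=55+16=71
ADD R1, 1 → R1=3+1=4
After step 15: R2 = 71.

71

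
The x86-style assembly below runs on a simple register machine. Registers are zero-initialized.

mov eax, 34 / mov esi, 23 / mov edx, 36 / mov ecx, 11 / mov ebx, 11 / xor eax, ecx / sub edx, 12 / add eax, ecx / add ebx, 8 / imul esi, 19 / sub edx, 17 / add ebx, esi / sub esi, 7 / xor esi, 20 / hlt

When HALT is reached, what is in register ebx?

eax=34
esi=23
edx=36
ecx=11
ebx=11
eax=34^11=41
edx=36-12=24
eax=41+11=52
ebx=11+8=19
esi=23*19=437
edx=24-17=7
ebx=19+437=456
esi=437-7=430
esi=430^20=442
halt.

456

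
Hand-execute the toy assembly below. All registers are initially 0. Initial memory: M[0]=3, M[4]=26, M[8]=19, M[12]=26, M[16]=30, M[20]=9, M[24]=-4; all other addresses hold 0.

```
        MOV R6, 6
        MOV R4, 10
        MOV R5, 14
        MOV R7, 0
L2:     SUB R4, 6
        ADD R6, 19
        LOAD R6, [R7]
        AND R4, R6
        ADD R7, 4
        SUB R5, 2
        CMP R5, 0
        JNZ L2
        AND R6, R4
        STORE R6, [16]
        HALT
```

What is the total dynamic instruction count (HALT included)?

63

after MOV R6, 6: R6=6
after MOV R4, 10: R4=10
after MOV R5, 14: R5=14
after MOV R7, 0: R7=0
after SUB R4, 6: R4=10-6=4
after ADD R6, 19: R6=6+19=25
after LOAD R6, [R7]: R6=M[0]=3
after AND R4, R6: R4=4&3=0
after ADD R7, 4: R7=0+4=4
after SUB R5, 2: R5=14-2=12
CMP R5, 0  (cmp 12,0)
JNZ L2: taken
after SUB R4, 6: R4=0-6=-6
after ADD R6, 19: R6=3+19=22
after LOAD R6, [R7]: R6=M[4]=26
after AND R4, R6: R4=(-6)&26=26
after ADD R7, 4: R7=4+4=8
after SUB R5, 2: R5=12-2=10
CMP R5, 0  (cmp 10,0)
JNZ L2: taken
after SUB R4, 6: R4=26-6=20
after ADD R6, 19: R6=26+19=45
after LOAD R6, [R7]: R6=M[8]=19
after AND R4, R6: R4=20&19=16
after ADD R7, 4: R7=8+4=12
after SUB R5, 2: R5=10-2=8
CMP R5, 0  (cmp 8,0)
JNZ L2: taken
after SUB R4, 6: R4=16-6=10
after ADD R6, 19: R6=19+19=38
after LOAD R6, [R7]: R6=M[12]=26
after AND R4, R6: R4=10&26=10
after ADD R7, 4: R7=12+4=16
after SUB R5, 2: R5=8-2=6
CMP R5, 0  (cmp 6,0)
JNZ L2: taken
after SUB R4, 6: R4=10-6=4
after ADD R6, 19: R6=26+19=45
after LOAD R6, [R7]: R6=M[16]=30
after AND R4, R6: R4=4&30=4
after ADD R7, 4: R7=16+4=20
after SUB R5, 2: R5=6-2=4
CMP R5, 0  (cmp 4,0)
JNZ L2: taken
after SUB R4, 6: R4=4-6=-2
after ADD R6, 19: R6=30+19=49
after LOAD R6, [R7]: R6=M[20]=9
after AND R4, R6: R4=(-2)&9=8
after ADD R7, 4: R7=20+4=24
after SUB R5, 2: R5=4-2=2
CMP R5, 0  (cmp 2,0)
JNZ L2: taken
after SUB R4, 6: R4=8-6=2
after ADD R6, 19: R6=9+19=28
after LOAD R6, [R7]: R6=M[24]=-4
after AND R4, R6: R4=2&(-4)=0
after ADD R7, 4: R7=24+4=28
after SUB R5, 2: R5=2-2=0
CMP R5, 0  (cmp 0,0)
JNZ L2: not taken
after AND R6, R4: R6=(-4)&0=0
STORE R6, [16] → M[16]=0
halt.
Total executed instructions: 63.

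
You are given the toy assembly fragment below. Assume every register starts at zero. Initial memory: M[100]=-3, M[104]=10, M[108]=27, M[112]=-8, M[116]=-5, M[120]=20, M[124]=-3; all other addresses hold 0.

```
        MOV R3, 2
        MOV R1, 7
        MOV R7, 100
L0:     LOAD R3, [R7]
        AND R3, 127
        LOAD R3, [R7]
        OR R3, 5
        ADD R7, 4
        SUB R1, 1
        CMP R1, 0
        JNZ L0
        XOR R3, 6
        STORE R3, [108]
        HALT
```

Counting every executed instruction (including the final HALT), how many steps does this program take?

62

R3=2
R1=7
R7=100
R3=M[100]=-3
R3=(-3)&127=125
R3=M[100]=-3
R3=(-3)|5=-3
R7=100+4=104
R1=7-1=6
CMP R1, 0  (cmp 6,0)
JNZ L0: taken
R3=M[104]=10
R3=10&127=10
R3=M[104]=10
R3=10|5=15
R7=104+4=108
R1=6-1=5
CMP R1, 0  (cmp 5,0)
JNZ L0: taken
R3=M[108]=27
R3=27&127=27
R3=M[108]=27
R3=27|5=31
R7=108+4=112
R1=5-1=4
CMP R1, 0  (cmp 4,0)
JNZ L0: taken
R3=M[112]=-8
R3=(-8)&127=120
R3=M[112]=-8
R3=(-8)|5=-3
R7=112+4=116
R1=4-1=3
CMP R1, 0  (cmp 3,0)
JNZ L0: taken
R3=M[116]=-5
R3=(-5)&127=123
R3=M[116]=-5
R3=(-5)|5=-1
R7=116+4=120
R1=3-1=2
CMP R1, 0  (cmp 2,0)
JNZ L0: taken
R3=M[120]=20
R3=20&127=20
R3=M[120]=20
R3=20|5=21
R7=120+4=124
R1=2-1=1
CMP R1, 0  (cmp 1,0)
JNZ L0: taken
R3=M[124]=-3
R3=(-3)&127=125
R3=M[124]=-3
R3=(-3)|5=-3
R7=124+4=128
R1=1-1=0
CMP R1, 0  (cmp 0,0)
JNZ L0: not taken
R3=(-3)^6=-5
STORE R3, [108] → M[108]=-5
halt.
Total executed instructions: 62.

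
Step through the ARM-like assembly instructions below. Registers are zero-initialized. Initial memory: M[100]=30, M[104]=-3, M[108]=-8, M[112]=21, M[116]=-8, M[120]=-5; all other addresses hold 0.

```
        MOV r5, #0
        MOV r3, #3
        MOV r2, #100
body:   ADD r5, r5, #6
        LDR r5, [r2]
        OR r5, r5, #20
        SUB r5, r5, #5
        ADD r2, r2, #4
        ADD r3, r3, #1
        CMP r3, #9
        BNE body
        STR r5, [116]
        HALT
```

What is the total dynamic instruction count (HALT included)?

r5=0
r3=3
r2=100
r5=0+6=6
r5=M[100]=30
r5=30|20=30
r5=30-5=25
r2=100+4=104
r3=3+1=4
CMP r3, #9  (cmp 4,9)
BNE body: taken
r5=25+6=31
r5=M[104]=-3
r5=(-3)|20=-3
r5=(-3)-5=-8
r2=104+4=108
r3=4+1=5
CMP r3, #9  (cmp 5,9)
BNE body: taken
r5=(-8)+6=-2
r5=M[108]=-8
r5=(-8)|20=-4
r5=(-4)-5=-9
r2=108+4=112
r3=5+1=6
CMP r3, #9  (cmp 6,9)
BNE body: taken
r5=(-9)+6=-3
r5=M[112]=21
r5=21|20=21
r5=21-5=16
r2=112+4=116
r3=6+1=7
CMP r3, #9  (cmp 7,9)
BNE body: taken
r5=16+6=22
r5=M[116]=-8
r5=(-8)|20=-4
r5=(-4)-5=-9
r2=116+4=120
r3=7+1=8
CMP r3, #9  (cmp 8,9)
BNE body: taken
r5=(-9)+6=-3
r5=M[120]=-5
r5=(-5)|20=-1
r5=(-1)-5=-6
r2=120+4=124
r3=8+1=9
CMP r3, #9  (cmp 9,9)
BNE body: not taken
STR r5, [116] → M[116]=-6
halt.
Total executed instructions: 53.

53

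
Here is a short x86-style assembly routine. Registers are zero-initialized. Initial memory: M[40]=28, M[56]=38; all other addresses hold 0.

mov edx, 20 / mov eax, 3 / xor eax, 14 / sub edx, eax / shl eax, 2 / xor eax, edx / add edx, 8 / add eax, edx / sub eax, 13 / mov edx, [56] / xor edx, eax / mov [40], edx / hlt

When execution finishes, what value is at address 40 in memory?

after mov edx, 20: edx=20
after mov eax, 3: eax=3
after xor eax, 14: eax=3^14=13
after sub edx, eax: edx=20-13=7
after shl eax, 2: eax=13<<2=52
after xor eax, edx: eax=52^7=51
after add edx, 8: edx=7+8=15
after add eax, edx: eax=51+15=66
after sub eax, 13: eax=66-13=53
after mov edx, [56]: edx=M[56]=38
after xor edx, eax: edx=38^53=19
mov [40], edx → M[40]=19
halt.

19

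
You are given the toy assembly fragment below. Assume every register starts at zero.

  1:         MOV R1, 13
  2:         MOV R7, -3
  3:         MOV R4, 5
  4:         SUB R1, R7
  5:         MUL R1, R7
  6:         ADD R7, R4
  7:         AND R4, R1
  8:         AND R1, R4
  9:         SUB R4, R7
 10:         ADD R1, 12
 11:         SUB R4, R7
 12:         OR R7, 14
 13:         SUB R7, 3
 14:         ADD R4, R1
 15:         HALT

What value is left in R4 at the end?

MOV R1, 13 → R1=13
MOV R7, -3 → R7=-3
MOV R4, 5 → R4=5
SUB R1, R7 → R1=13-(-3)=16
MUL R1, R7 → R1=16*(-3)=-48
ADD R7, R4 → R7=(-3)+5=2
AND R4, R1 → R4=5&(-48)=0
AND R1, R4 → R1=(-48)&0=0
SUB R4, R7 → R4=0-2=-2
ADD R1, 12 → R1=0+12=12
SUB R4, R7 → R4=(-2)-2=-4
OR R7, 14 → R7=2|14=14
SUB R7, 3 → R7=14-3=11
ADD R4, R1 → R4=(-4)+12=8
halt.

8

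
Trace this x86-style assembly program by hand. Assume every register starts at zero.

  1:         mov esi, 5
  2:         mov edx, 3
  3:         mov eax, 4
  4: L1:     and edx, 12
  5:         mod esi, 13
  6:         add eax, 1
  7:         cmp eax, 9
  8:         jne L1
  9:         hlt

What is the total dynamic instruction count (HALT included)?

29

mov esi, 5 → esi=5
mov edx, 3 → edx=3
mov eax, 4 → eax=4
and edx, 12 → edx=3&12=0
mod esi, 13 → esi=5%13=5
add eax, 1 → eax=4+1=5
cmp eax, 9  (cmp 5,9)
jne L1: taken
and edx, 12 → edx=0&12=0
mod esi, 13 → esi=5%13=5
add eax, 1 → eax=5+1=6
cmp eax, 9  (cmp 6,9)
jne L1: taken
and edx, 12 → edx=0&12=0
mod esi, 13 → esi=5%13=5
add eax, 1 → eax=6+1=7
cmp eax, 9  (cmp 7,9)
jne L1: taken
and edx, 12 → edx=0&12=0
mod esi, 13 → esi=5%13=5
add eax, 1 → eax=7+1=8
cmp eax, 9  (cmp 8,9)
jne L1: taken
and edx, 12 → edx=0&12=0
mod esi, 13 → esi=5%13=5
add eax, 1 → eax=8+1=9
cmp eax, 9  (cmp 9,9)
jne L1: not taken
halt.
Total executed instructions: 29.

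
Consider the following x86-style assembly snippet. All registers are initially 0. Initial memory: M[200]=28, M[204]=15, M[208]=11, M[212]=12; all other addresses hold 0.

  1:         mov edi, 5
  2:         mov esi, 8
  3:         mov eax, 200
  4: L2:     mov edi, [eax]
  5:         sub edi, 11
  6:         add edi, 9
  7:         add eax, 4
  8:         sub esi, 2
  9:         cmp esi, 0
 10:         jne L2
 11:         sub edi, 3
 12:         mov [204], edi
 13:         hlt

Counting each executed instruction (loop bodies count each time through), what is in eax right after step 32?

edi=5
esi=8
eax=200
edi=M[200]=28
edi=28-11=17
edi=17+9=26
eax=200+4=204
esi=8-2=6
cmp esi, 0  (cmp 6,0)
jne L2: taken
edi=M[204]=15
edi=15-11=4
edi=4+9=13
eax=204+4=208
esi=6-2=4
cmp esi, 0  (cmp 4,0)
jne L2: taken
edi=M[208]=11
edi=11-11=0
edi=0+9=9
eax=208+4=212
esi=4-2=2
cmp esi, 0  (cmp 2,0)
jne L2: taken
edi=M[212]=12
edi=12-11=1
edi=1+9=10
eax=212+4=216
esi=2-2=0
cmp esi, 0  (cmp 0,0)
jne L2: not taken
edi=10-3=7
After step 32: eax = 216.

216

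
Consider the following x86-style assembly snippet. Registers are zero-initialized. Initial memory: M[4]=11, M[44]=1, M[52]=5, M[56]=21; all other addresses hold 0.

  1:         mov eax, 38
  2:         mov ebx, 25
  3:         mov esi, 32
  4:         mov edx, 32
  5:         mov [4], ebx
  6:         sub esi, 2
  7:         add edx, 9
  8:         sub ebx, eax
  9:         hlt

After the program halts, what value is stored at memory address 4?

25

eax=38
ebx=25
esi=32
edx=32
mov [4], ebx → M[4]=25
esi=32-2=30
edx=32+9=41
ebx=25-38=-13
halt.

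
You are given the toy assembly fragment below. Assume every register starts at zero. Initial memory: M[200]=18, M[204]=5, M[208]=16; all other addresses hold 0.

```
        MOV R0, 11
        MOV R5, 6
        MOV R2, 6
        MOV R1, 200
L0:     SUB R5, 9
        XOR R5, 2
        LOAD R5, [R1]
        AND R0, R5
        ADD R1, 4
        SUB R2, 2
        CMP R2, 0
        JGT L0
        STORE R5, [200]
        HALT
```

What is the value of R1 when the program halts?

212

MOV R0, 11 → R0=11
MOV R5, 6 → R5=6
MOV R2, 6 → R2=6
MOV R1, 200 → R1=200
SUB R5, 9 → R5=6-9=-3
XOR R5, 2 → R5=(-3)^2=-1
LOAD R5, [R1] → R5=M[200]=18
AND R0, R5 → R0=11&18=2
ADD R1, 4 → R1=200+4=204
SUB R2, 2 → R2=6-2=4
CMP R2, 0  (cmp 4,0)
JGT L0: taken
SUB R5, 9 → R5=18-9=9
XOR R5, 2 → R5=9^2=11
LOAD R5, [R1] → R5=M[204]=5
AND R0, R5 → R0=2&5=0
ADD R1, 4 → R1=204+4=208
SUB R2, 2 → R2=4-2=2
CMP R2, 0  (cmp 2,0)
JGT L0: taken
SUB R5, 9 → R5=5-9=-4
XOR R5, 2 → R5=(-4)^2=-2
LOAD R5, [R1] → R5=M[208]=16
AND R0, R5 → R0=0&16=0
ADD R1, 4 → R1=208+4=212
SUB R2, 2 → R2=2-2=0
CMP R2, 0  (cmp 0,0)
JGT L0: not taken
STORE R5, [200] → M[200]=16
halt.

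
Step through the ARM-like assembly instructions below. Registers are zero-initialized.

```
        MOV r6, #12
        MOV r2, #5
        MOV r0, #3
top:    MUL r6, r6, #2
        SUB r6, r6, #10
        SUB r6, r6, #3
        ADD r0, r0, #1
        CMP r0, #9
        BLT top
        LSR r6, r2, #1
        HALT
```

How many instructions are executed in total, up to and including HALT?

MOV r6, #12 → r6=12
MOV r2, #5 → r2=5
MOV r0, #3 → r0=3
MUL r6, r6, #2 → r6=12*2=24
SUB r6, r6, #10 → r6=24-10=14
SUB r6, r6, #3 → r6=14-3=11
ADD r0, r0, #1 → r0=3+1=4
CMP r0, #9  (cmp 4,9)
BLT top: taken
MUL r6, r6, #2 → r6=11*2=22
SUB r6, r6, #10 → r6=22-10=12
SUB r6, r6, #3 → r6=12-3=9
ADD r0, r0, #1 → r0=4+1=5
CMP r0, #9  (cmp 5,9)
BLT top: taken
MUL r6, r6, #2 → r6=9*2=18
SUB r6, r6, #10 → r6=18-10=8
SUB r6, r6, #3 → r6=8-3=5
ADD r0, r0, #1 → r0=5+1=6
CMP r0, #9  (cmp 6,9)
BLT top: taken
MUL r6, r6, #2 → r6=5*2=10
SUB r6, r6, #10 → r6=10-10=0
SUB r6, r6, #3 → r6=0-3=-3
ADD r0, r0, #1 → r0=6+1=7
CMP r0, #9  (cmp 7,9)
BLT top: taken
MUL r6, r6, #2 → r6=(-3)*2=-6
SUB r6, r6, #10 → r6=(-6)-10=-16
SUB r6, r6, #3 → r6=(-16)-3=-19
ADD r0, r0, #1 → r0=7+1=8
CMP r0, #9  (cmp 8,9)
BLT top: taken
MUL r6, r6, #2 → r6=(-19)*2=-38
SUB r6, r6, #10 → r6=(-38)-10=-48
SUB r6, r6, #3 → r6=(-48)-3=-51
ADD r0, r0, #1 → r0=8+1=9
CMP r0, #9  (cmp 9,9)
BLT top: not taken
LSR r6, r2, #1 → r6=5>>1=2
halt.
Total executed instructions: 41.

41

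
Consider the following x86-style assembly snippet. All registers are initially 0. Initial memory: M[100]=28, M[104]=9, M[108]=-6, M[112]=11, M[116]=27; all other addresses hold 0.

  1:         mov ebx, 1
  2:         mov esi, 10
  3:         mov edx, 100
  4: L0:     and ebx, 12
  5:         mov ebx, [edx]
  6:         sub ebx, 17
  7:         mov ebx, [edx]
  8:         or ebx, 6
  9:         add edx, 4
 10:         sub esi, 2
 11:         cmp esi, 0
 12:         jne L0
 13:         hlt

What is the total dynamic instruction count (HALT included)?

49

after mov ebx, 1: ebx=1
after mov esi, 10: esi=10
after mov edx, 100: edx=100
after and ebx, 12: ebx=1&12=0
after mov ebx, [edx]: ebx=M[100]=28
after sub ebx, 17: ebx=28-17=11
after mov ebx, [edx]: ebx=M[100]=28
after or ebx, 6: ebx=28|6=30
after add edx, 4: edx=100+4=104
after sub esi, 2: esi=10-2=8
cmp esi, 0  (cmp 8,0)
jne L0: taken
after and ebx, 12: ebx=30&12=12
after mov ebx, [edx]: ebx=M[104]=9
after sub ebx, 17: ebx=9-17=-8
after mov ebx, [edx]: ebx=M[104]=9
after or ebx, 6: ebx=9|6=15
after add edx, 4: edx=104+4=108
after sub esi, 2: esi=8-2=6
cmp esi, 0  (cmp 6,0)
jne L0: taken
after and ebx, 12: ebx=15&12=12
after mov ebx, [edx]: ebx=M[108]=-6
after sub ebx, 17: ebx=(-6)-17=-23
after mov ebx, [edx]: ebx=M[108]=-6
after or ebx, 6: ebx=(-6)|6=-2
after add edx, 4: edx=108+4=112
after sub esi, 2: esi=6-2=4
cmp esi, 0  (cmp 4,0)
jne L0: taken
after and ebx, 12: ebx=(-2)&12=12
after mov ebx, [edx]: ebx=M[112]=11
after sub ebx, 17: ebx=11-17=-6
after mov ebx, [edx]: ebx=M[112]=11
after or ebx, 6: ebx=11|6=15
after add edx, 4: edx=112+4=116
after sub esi, 2: esi=4-2=2
cmp esi, 0  (cmp 2,0)
jne L0: taken
after and ebx, 12: ebx=15&12=12
after mov ebx, [edx]: ebx=M[116]=27
after sub ebx, 17: ebx=27-17=10
after mov ebx, [edx]: ebx=M[116]=27
after or ebx, 6: ebx=27|6=31
after add edx, 4: edx=116+4=120
after sub esi, 2: esi=2-2=0
cmp esi, 0  (cmp 0,0)
jne L0: not taken
halt.
Total executed instructions: 49.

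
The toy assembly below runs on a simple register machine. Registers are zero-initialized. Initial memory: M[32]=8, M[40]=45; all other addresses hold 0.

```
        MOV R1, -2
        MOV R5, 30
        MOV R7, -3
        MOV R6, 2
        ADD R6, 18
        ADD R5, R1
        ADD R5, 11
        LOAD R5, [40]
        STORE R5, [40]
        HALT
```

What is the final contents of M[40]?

45

after MOV R1, -2: R1=-2
after MOV R5, 30: R5=30
after MOV R7, -3: R7=-3
after MOV R6, 2: R6=2
after ADD R6, 18: R6=2+18=20
after ADD R5, R1: R5=30+(-2)=28
after ADD R5, 11: R5=28+11=39
after LOAD R5, [40]: R5=M[40]=45
STORE R5, [40] → M[40]=45
halt.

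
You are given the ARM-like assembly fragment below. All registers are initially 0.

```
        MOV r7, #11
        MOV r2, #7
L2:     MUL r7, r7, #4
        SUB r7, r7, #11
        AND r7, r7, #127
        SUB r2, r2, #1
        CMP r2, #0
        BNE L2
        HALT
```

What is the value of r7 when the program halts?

MOV r7, #11 → r7=11
MOV r2, #7 → r2=7
MUL r7, r7, #4 → r7=11*4=44
SUB r7, r7, #11 → r7=44-11=33
AND r7, r7, #127 → r7=33&127=33
SUB r2, r2, #1 → r2=7-1=6
CMP r2, #0  (cmp 6,0)
BNE L2: taken
MUL r7, r7, #4 → r7=33*4=132
SUB r7, r7, #11 → r7=132-11=121
AND r7, r7, #127 → r7=121&127=121
SUB r2, r2, #1 → r2=6-1=5
CMP r2, #0  (cmp 5,0)
BNE L2: taken
MUL r7, r7, #4 → r7=121*4=484
SUB r7, r7, #11 → r7=484-11=473
AND r7, r7, #127 → r7=473&127=89
SUB r2, r2, #1 → r2=5-1=4
CMP r2, #0  (cmp 4,0)
BNE L2: taken
MUL r7, r7, #4 → r7=89*4=356
SUB r7, r7, #11 → r7=356-11=345
AND r7, r7, #127 → r7=345&127=89
SUB r2, r2, #1 → r2=4-1=3
CMP r2, #0  (cmp 3,0)
BNE L2: taken
MUL r7, r7, #4 → r7=89*4=356
SUB r7, r7, #11 → r7=356-11=345
AND r7, r7, #127 → r7=345&127=89
SUB r2, r2, #1 → r2=3-1=2
CMP r2, #0  (cmp 2,0)
BNE L2: taken
MUL r7, r7, #4 → r7=89*4=356
SUB r7, r7, #11 → r7=356-11=345
AND r7, r7, #127 → r7=345&127=89
SUB r2, r2, #1 → r2=2-1=1
CMP r2, #0  (cmp 1,0)
BNE L2: taken
MUL r7, r7, #4 → r7=89*4=356
SUB r7, r7, #11 → r7=356-11=345
AND r7, r7, #127 → r7=345&127=89
SUB r2, r2, #1 → r2=1-1=0
CMP r2, #0  (cmp 0,0)
BNE L2: not taken
halt.

89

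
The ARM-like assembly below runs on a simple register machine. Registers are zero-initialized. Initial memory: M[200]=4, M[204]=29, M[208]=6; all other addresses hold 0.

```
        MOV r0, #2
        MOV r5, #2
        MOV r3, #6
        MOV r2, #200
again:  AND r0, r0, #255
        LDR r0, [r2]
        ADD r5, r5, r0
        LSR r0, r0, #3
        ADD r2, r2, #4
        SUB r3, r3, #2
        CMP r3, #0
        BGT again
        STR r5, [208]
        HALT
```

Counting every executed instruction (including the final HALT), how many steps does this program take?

30

after MOV r0, #2: r0=2
after MOV r5, #2: r5=2
after MOV r3, #6: r3=6
after MOV r2, #200: r2=200
after AND r0, r0, #255: r0=2&255=2
after LDR r0, [r2]: r0=M[200]=4
after ADD r5, r5, r0: r5=2+4=6
after LSR r0, r0, #3: r0=4>>3=0
after ADD r2, r2, #4: r2=200+4=204
after SUB r3, r3, #2: r3=6-2=4
CMP r3, #0  (cmp 4,0)
BGT again: taken
after AND r0, r0, #255: r0=0&255=0
after LDR r0, [r2]: r0=M[204]=29
after ADD r5, r5, r0: r5=6+29=35
after LSR r0, r0, #3: r0=29>>3=3
after ADD r2, r2, #4: r2=204+4=208
after SUB r3, r3, #2: r3=4-2=2
CMP r3, #0  (cmp 2,0)
BGT again: taken
after AND r0, r0, #255: r0=3&255=3
after LDR r0, [r2]: r0=M[208]=6
after ADD r5, r5, r0: r5=35+6=41
after LSR r0, r0, #3: r0=6>>3=0
after ADD r2, r2, #4: r2=208+4=212
after SUB r3, r3, #2: r3=2-2=0
CMP r3, #0  (cmp 0,0)
BGT again: not taken
STR r5, [208] → M[208]=41
halt.
Total executed instructions: 30.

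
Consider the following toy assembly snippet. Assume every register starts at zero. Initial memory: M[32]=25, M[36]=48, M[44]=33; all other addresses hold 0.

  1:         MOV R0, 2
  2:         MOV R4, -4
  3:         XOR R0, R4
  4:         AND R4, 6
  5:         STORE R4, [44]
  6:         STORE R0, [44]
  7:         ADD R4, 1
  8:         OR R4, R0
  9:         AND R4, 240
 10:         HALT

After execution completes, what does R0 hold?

after MOV R0, 2: R0=2
after MOV R4, -4: R4=-4
after XOR R0, R4: R0=2^(-4)=-2
after AND R4, 6: R4=(-4)&6=4
STORE R4, [44] → M[44]=4
STORE R0, [44] → M[44]=-2
after ADD R4, 1: R4=4+1=5
after OR R4, R0: R4=5|(-2)=-1
after AND R4, 240: R4=(-1)&240=240
halt.

-2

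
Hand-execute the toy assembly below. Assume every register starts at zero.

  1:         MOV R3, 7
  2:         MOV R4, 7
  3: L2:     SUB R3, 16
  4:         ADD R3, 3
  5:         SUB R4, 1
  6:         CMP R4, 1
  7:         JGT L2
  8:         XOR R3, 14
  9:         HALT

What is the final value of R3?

MOV R3, 7 → R3=7
MOV R4, 7 → R4=7
SUB R3, 16 → R3=7-16=-9
ADD R3, 3 → R3=(-9)+3=-6
SUB R4, 1 → R4=7-1=6
CMP R4, 1  (cmp 6,1)
JGT L2: taken
SUB R3, 16 → R3=(-6)-16=-22
ADD R3, 3 → R3=(-22)+3=-19
SUB R4, 1 → R4=6-1=5
CMP R4, 1  (cmp 5,1)
JGT L2: taken
SUB R3, 16 → R3=(-19)-16=-35
ADD R3, 3 → R3=(-35)+3=-32
SUB R4, 1 → R4=5-1=4
CMP R4, 1  (cmp 4,1)
JGT L2: taken
SUB R3, 16 → R3=(-32)-16=-48
ADD R3, 3 → R3=(-48)+3=-45
SUB R4, 1 → R4=4-1=3
CMP R4, 1  (cmp 3,1)
JGT L2: taken
SUB R3, 16 → R3=(-45)-16=-61
ADD R3, 3 → R3=(-61)+3=-58
SUB R4, 1 → R4=3-1=2
CMP R4, 1  (cmp 2,1)
JGT L2: taken
SUB R3, 16 → R3=(-58)-16=-74
ADD R3, 3 → R3=(-74)+3=-71
SUB R4, 1 → R4=2-1=1
CMP R4, 1  (cmp 1,1)
JGT L2: not taken
XOR R3, 14 → R3=(-71)^14=-73
halt.

-73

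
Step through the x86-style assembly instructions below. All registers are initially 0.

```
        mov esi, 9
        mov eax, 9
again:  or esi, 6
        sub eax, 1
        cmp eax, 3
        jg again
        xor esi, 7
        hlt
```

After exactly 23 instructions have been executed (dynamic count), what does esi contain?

mov esi, 9 → esi=9
mov eax, 9 → eax=9
or esi, 6 → esi=9|6=15
sub eax, 1 → eax=9-1=8
cmp eax, 3  (cmp 8,3)
jg again: taken
or esi, 6 → esi=15|6=15
sub eax, 1 → eax=8-1=7
cmp eax, 3  (cmp 7,3)
jg again: taken
or esi, 6 → esi=15|6=15
sub eax, 1 → eax=7-1=6
cmp eax, 3  (cmp 6,3)
jg again: taken
or esi, 6 → esi=15|6=15
sub eax, 1 → eax=6-1=5
cmp eax, 3  (cmp 5,3)
jg again: taken
or esi, 6 → esi=15|6=15
sub eax, 1 → eax=5-1=4
cmp eax, 3  (cmp 4,3)
jg again: taken
or esi, 6 → esi=15|6=15
After step 23: esi = 15.

15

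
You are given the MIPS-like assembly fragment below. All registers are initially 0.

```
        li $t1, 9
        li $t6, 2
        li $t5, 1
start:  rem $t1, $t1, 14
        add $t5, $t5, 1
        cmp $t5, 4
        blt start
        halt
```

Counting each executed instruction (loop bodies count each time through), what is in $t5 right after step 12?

$t1=9
$t6=2
$t5=1
$t1=9%14=9
$t5=1+1=2
cmp $t5, 4  (cmp 2,4)
blt start: taken
$t1=9%14=9
$t5=2+1=3
cmp $t5, 4  (cmp 3,4)
blt start: taken
$t1=9%14=9
After step 12: $t5 = 3.

3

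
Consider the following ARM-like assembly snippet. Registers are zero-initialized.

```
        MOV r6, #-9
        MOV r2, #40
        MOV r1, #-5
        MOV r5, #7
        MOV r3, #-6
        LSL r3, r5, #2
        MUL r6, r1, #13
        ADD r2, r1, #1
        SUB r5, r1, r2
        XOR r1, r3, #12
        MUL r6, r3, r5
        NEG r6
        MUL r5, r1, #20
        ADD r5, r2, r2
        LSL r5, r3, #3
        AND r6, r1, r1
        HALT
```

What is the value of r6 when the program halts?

MOV r6, #-9 → r6=-9
MOV r2, #40 → r2=40
MOV r1, #-5 → r1=-5
MOV r5, #7 → r5=7
MOV r3, #-6 → r3=-6
LSL r3, r5, #2 → r3=7<<2=28
MUL r6, r1, #13 → r6=(-5)*13=-65
ADD r2, r1, #1 → r2=(-5)+1=-4
SUB r5, r1, r2 → r5=(-5)-(-4)=-1
XOR r1, r3, #12 → r1=28^12=16
MUL r6, r3, r5 → r6=28*(-1)=-28
NEG r6 → r6=-(-28)=28
MUL r5, r1, #20 → r5=16*20=320
ADD r5, r2, r2 → r5=(-4)+(-4)=-8
LSL r5, r3, #3 → r5=28<<3=224
AND r6, r1, r1 → r6=16&16=16
halt.

16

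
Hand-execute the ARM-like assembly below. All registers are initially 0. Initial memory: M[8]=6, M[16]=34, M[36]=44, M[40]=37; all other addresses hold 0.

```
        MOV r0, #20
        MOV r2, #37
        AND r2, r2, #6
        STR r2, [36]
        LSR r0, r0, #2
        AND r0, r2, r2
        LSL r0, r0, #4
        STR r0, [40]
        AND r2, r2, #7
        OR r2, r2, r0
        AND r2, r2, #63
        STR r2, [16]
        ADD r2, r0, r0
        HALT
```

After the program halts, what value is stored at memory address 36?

4

MOV r0, #20 → r0=20
MOV r2, #37 → r2=37
AND r2, r2, #6 → r2=37&6=4
STR r2, [36] → M[36]=4
LSR r0, r0, #2 → r0=20>>2=5
AND r0, r2, r2 → r0=4&4=4
LSL r0, r0, #4 → r0=4<<4=64
STR r0, [40] → M[40]=64
AND r2, r2, #7 → r2=4&7=4
OR r2, r2, r0 → r2=4|64=68
AND r2, r2, #63 → r2=68&63=4
STR r2, [16] → M[16]=4
ADD r2, r0, r0 → r2=64+64=128
halt.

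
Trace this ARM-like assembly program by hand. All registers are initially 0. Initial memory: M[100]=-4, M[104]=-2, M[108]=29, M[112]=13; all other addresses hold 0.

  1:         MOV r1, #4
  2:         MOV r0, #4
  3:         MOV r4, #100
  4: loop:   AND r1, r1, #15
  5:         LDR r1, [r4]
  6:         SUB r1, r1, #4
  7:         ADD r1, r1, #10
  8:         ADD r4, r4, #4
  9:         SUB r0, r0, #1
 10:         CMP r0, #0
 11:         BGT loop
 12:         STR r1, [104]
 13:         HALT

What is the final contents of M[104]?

after MOV r1, #4: r1=4
after MOV r0, #4: r0=4
after MOV r4, #100: r4=100
after AND r1, r1, #15: r1=4&15=4
after LDR r1, [r4]: r1=M[100]=-4
after SUB r1, r1, #4: r1=(-4)-4=-8
after ADD r1, r1, #10: r1=(-8)+10=2
after ADD r4, r4, #4: r4=100+4=104
after SUB r0, r0, #1: r0=4-1=3
CMP r0, #0  (cmp 3,0)
BGT loop: taken
after AND r1, r1, #15: r1=2&15=2
after LDR r1, [r4]: r1=M[104]=-2
after SUB r1, r1, #4: r1=(-2)-4=-6
after ADD r1, r1, #10: r1=(-6)+10=4
after ADD r4, r4, #4: r4=104+4=108
after SUB r0, r0, #1: r0=3-1=2
CMP r0, #0  (cmp 2,0)
BGT loop: taken
after AND r1, r1, #15: r1=4&15=4
after LDR r1, [r4]: r1=M[108]=29
after SUB r1, r1, #4: r1=29-4=25
after ADD r1, r1, #10: r1=25+10=35
after ADD r4, r4, #4: r4=108+4=112
after SUB r0, r0, #1: r0=2-1=1
CMP r0, #0  (cmp 1,0)
BGT loop: taken
after AND r1, r1, #15: r1=35&15=3
after LDR r1, [r4]: r1=M[112]=13
after SUB r1, r1, #4: r1=13-4=9
after ADD r1, r1, #10: r1=9+10=19
after ADD r4, r4, #4: r4=112+4=116
after SUB r0, r0, #1: r0=1-1=0
CMP r0, #0  (cmp 0,0)
BGT loop: not taken
STR r1, [104] → M[104]=19
halt.

19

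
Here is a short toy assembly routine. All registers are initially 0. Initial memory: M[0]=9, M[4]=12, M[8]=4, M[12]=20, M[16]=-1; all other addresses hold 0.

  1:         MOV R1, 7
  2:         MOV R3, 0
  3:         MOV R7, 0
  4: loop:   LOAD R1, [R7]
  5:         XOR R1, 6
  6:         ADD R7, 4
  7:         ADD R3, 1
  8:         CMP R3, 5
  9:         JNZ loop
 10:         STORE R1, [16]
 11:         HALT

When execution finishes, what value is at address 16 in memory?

after MOV R1, 7: R1=7
after MOV R3, 0: R3=0
after MOV R7, 0: R7=0
after LOAD R1, [R7]: R1=M[0]=9
after XOR R1, 6: R1=9^6=15
after ADD R7, 4: R7=0+4=4
after ADD R3, 1: R3=0+1=1
CMP R3, 5  (cmp 1,5)
JNZ loop: taken
after LOAD R1, [R7]: R1=M[4]=12
after XOR R1, 6: R1=12^6=10
after ADD R7, 4: R7=4+4=8
after ADD R3, 1: R3=1+1=2
CMP R3, 5  (cmp 2,5)
JNZ loop: taken
after LOAD R1, [R7]: R1=M[8]=4
after XOR R1, 6: R1=4^6=2
after ADD R7, 4: R7=8+4=12
after ADD R3, 1: R3=2+1=3
CMP R3, 5  (cmp 3,5)
JNZ loop: taken
after LOAD R1, [R7]: R1=M[12]=20
after XOR R1, 6: R1=20^6=18
after ADD R7, 4: R7=12+4=16
after ADD R3, 1: R3=3+1=4
CMP R3, 5  (cmp 4,5)
JNZ loop: taken
after LOAD R1, [R7]: R1=M[16]=-1
after XOR R1, 6: R1=(-1)^6=-7
after ADD R7, 4: R7=16+4=20
after ADD R3, 1: R3=4+1=5
CMP R3, 5  (cmp 5,5)
JNZ loop: not taken
STORE R1, [16] → M[16]=-7
halt.

-7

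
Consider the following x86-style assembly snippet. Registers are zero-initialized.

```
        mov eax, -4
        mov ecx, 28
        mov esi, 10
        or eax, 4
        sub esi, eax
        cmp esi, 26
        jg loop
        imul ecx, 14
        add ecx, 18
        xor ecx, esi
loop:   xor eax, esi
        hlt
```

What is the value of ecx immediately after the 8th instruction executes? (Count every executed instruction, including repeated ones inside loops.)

mov eax, -4 → eax=-4
mov ecx, 28 → ecx=28
mov esi, 10 → esi=10
or eax, 4 → eax=(-4)|4=-4
sub esi, eax → esi=10-(-4)=14
cmp esi, 26  (cmp 14,26)
jg loop: not taken
imul ecx, 14 → ecx=28*14=392
After step 8: ecx = 392.

392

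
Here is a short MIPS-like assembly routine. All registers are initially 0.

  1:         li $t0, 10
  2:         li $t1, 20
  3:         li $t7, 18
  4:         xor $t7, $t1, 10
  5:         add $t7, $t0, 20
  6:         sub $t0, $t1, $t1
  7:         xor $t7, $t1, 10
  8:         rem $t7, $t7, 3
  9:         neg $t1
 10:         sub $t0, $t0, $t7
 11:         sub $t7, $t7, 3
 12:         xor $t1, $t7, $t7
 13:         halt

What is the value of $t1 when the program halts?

0

li $t0, 10 → $t0=10
li $t1, 20 → $t1=20
li $t7, 18 → $t7=18
xor $t7, $t1, 10 → $t7=20^10=30
add $t7, $t0, 20 → $t7=10+20=30
sub $t0, $t1, $t1 → $t0=20-20=0
xor $t7, $t1, 10 → $t7=20^10=30
rem $t7, $t7, 3 → $t7=30%3=0
neg $t1 → $t1=-(20)=-20
sub $t0, $t0, $t7 → $t0=0-0=0
sub $t7, $t7, 3 → $t7=0-3=-3
xor $t1, $t7, $t7 → $t1=(-3)^(-3)=0
halt.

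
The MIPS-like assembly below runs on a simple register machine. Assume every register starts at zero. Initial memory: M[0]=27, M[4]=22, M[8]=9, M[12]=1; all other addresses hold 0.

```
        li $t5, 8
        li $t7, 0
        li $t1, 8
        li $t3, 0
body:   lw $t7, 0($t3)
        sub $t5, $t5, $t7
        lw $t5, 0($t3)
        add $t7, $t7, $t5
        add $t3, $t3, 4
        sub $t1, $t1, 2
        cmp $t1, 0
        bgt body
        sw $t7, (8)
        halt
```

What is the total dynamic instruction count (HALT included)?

38

$t5=8
$t7=0
$t1=8
$t3=0
$t7=M[0]=27
$t5=8-27=-19
$t5=M[0]=27
$t7=27+27=54
$t3=0+4=4
$t1=8-2=6
cmp $t1, 0  (cmp 6,0)
bgt body: taken
$t7=M[4]=22
$t5=27-22=5
$t5=M[4]=22
$t7=22+22=44
$t3=4+4=8
$t1=6-2=4
cmp $t1, 0  (cmp 4,0)
bgt body: taken
$t7=M[8]=9
$t5=22-9=13
$t5=M[8]=9
$t7=9+9=18
$t3=8+4=12
$t1=4-2=2
cmp $t1, 0  (cmp 2,0)
bgt body: taken
$t7=M[12]=1
$t5=9-1=8
$t5=M[12]=1
$t7=1+1=2
$t3=12+4=16
$t1=2-2=0
cmp $t1, 0  (cmp 0,0)
bgt body: not taken
sw $t7, (8) → M[8]=2
halt.
Total executed instructions: 38.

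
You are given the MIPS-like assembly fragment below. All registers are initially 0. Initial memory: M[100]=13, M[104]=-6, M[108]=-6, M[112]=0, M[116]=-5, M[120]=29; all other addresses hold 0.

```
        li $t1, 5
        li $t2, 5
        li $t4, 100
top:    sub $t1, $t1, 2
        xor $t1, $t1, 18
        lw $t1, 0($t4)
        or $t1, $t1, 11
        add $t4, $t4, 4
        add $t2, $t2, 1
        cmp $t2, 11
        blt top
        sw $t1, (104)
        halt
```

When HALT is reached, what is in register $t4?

li $t1, 5 → $t1=5
li $t2, 5 → $t2=5
li $t4, 100 → $t4=100
sub $t1, $t1, 2 → $t1=5-2=3
xor $t1, $t1, 18 → $t1=3^18=17
lw $t1, 0($t4) → $t1=M[100]=13
or $t1, $t1, 11 → $t1=13|11=15
add $t4, $t4, 4 → $t4=100+4=104
add $t2, $t2, 1 → $t2=5+1=6
cmp $t2, 11  (cmp 6,11)
blt top: taken
sub $t1, $t1, 2 → $t1=15-2=13
xor $t1, $t1, 18 → $t1=13^18=31
lw $t1, 0($t4) → $t1=M[104]=-6
or $t1, $t1, 11 → $t1=(-6)|11=-5
add $t4, $t4, 4 → $t4=104+4=108
add $t2, $t2, 1 → $t2=6+1=7
cmp $t2, 11  (cmp 7,11)
blt top: taken
sub $t1, $t1, 2 → $t1=(-5)-2=-7
xor $t1, $t1, 18 → $t1=(-7)^18=-21
lw $t1, 0($t4) → $t1=M[108]=-6
or $t1, $t1, 11 → $t1=(-6)|11=-5
add $t4, $t4, 4 → $t4=108+4=112
add $t2, $t2, 1 → $t2=7+1=8
cmp $t2, 11  (cmp 8,11)
blt top: taken
sub $t1, $t1, 2 → $t1=(-5)-2=-7
xor $t1, $t1, 18 → $t1=(-7)^18=-21
lw $t1, 0($t4) → $t1=M[112]=0
or $t1, $t1, 11 → $t1=0|11=11
add $t4, $t4, 4 → $t4=112+4=116
add $t2, $t2, 1 → $t2=8+1=9
cmp $t2, 11  (cmp 9,11)
blt top: taken
sub $t1, $t1, 2 → $t1=11-2=9
xor $t1, $t1, 18 → $t1=9^18=27
lw $t1, 0($t4) → $t1=M[116]=-5
or $t1, $t1, 11 → $t1=(-5)|11=-5
add $t4, $t4, 4 → $t4=116+4=120
add $t2, $t2, 1 → $t2=9+1=10
cmp $t2, 11  (cmp 10,11)
blt top: taken
sub $t1, $t1, 2 → $t1=(-5)-2=-7
xor $t1, $t1, 18 → $t1=(-7)^18=-21
lw $t1, 0($t4) → $t1=M[120]=29
or $t1, $t1, 11 → $t1=29|11=31
add $t4, $t4, 4 → $t4=120+4=124
add $t2, $t2, 1 → $t2=10+1=11
cmp $t2, 11  (cmp 11,11)
blt top: not taken
sw $t1, (104) → M[104]=31
halt.

124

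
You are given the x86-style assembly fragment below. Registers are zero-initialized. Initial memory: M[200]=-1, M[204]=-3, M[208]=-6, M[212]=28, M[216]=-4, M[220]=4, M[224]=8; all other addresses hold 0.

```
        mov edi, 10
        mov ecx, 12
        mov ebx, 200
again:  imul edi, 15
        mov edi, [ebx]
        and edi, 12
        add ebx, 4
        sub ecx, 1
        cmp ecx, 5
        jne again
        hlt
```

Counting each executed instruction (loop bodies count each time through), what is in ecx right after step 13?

11

edi=10
ecx=12
ebx=200
edi=10*15=150
edi=M[200]=-1
edi=(-1)&12=12
ebx=200+4=204
ecx=12-1=11
cmp ecx, 5  (cmp 11,5)
jne again: taken
edi=12*15=180
edi=M[204]=-3
edi=(-3)&12=12
After step 13: ecx = 11.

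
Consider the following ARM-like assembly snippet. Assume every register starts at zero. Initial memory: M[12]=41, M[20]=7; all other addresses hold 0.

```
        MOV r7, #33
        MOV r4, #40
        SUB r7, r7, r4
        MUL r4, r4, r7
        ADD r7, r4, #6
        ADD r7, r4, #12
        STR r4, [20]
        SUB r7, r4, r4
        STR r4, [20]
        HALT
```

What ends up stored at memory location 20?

-280

MOV r7, #33 → r7=33
MOV r4, #40 → r4=40
SUB r7, r7, r4 → r7=33-40=-7
MUL r4, r4, r7 → r4=40*(-7)=-280
ADD r7, r4, #6 → r7=(-280)+6=-274
ADD r7, r4, #12 → r7=(-280)+12=-268
STR r4, [20] → M[20]=-280
SUB r7, r4, r4 → r7=(-280)-(-280)=0
STR r4, [20] → M[20]=-280
halt.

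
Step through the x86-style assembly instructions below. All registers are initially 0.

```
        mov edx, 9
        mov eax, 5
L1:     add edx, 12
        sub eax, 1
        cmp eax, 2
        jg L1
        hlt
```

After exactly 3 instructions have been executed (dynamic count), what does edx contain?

edx=9
eax=5
edx=9+12=21
After step 3: edx = 21.

21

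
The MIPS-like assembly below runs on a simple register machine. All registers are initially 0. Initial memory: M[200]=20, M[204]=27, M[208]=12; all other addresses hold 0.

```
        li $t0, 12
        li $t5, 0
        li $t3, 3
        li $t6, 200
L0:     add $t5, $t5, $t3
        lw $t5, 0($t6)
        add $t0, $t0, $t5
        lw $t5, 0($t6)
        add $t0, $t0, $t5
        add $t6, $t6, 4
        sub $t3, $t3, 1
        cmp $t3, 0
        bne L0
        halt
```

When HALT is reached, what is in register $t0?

after li $t0, 12: $t0=12
after li $t5, 0: $t5=0
after li $t3, 3: $t3=3
after li $t6, 200: $t6=200
after add $t5, $t5, $t3: $t5=0+3=3
after lw $t5, 0($t6): $t5=M[200]=20
after add $t0, $t0, $t5: $t0=12+20=32
after lw $t5, 0($t6): $t5=M[200]=20
after add $t0, $t0, $t5: $t0=32+20=52
after add $t6, $t6, 4: $t6=200+4=204
after sub $t3, $t3, 1: $t3=3-1=2
cmp $t3, 0  (cmp 2,0)
bne L0: taken
after add $t5, $t5, $t3: $t5=20+2=22
after lw $t5, 0($t6): $t5=M[204]=27
after add $t0, $t0, $t5: $t0=52+27=79
after lw $t5, 0($t6): $t5=M[204]=27
after add $t0, $t0, $t5: $t0=79+27=106
after add $t6, $t6, 4: $t6=204+4=208
after sub $t3, $t3, 1: $t3=2-1=1
cmp $t3, 0  (cmp 1,0)
bne L0: taken
after add $t5, $t5, $t3: $t5=27+1=28
after lw $t5, 0($t6): $t5=M[208]=12
after add $t0, $t0, $t5: $t0=106+12=118
after lw $t5, 0($t6): $t5=M[208]=12
after add $t0, $t0, $t5: $t0=118+12=130
after add $t6, $t6, 4: $t6=208+4=212
after sub $t3, $t3, 1: $t3=1-1=0
cmp $t3, 0  (cmp 0,0)
bne L0: not taken
halt.

130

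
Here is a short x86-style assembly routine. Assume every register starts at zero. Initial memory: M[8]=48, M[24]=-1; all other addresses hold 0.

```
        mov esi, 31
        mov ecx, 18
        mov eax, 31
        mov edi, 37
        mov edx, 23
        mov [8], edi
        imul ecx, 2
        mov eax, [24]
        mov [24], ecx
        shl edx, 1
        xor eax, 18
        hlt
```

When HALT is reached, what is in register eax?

-19

mov esi, 31 → esi=31
mov ecx, 18 → ecx=18
mov eax, 31 → eax=31
mov edi, 37 → edi=37
mov edx, 23 → edx=23
mov [8], edi → M[8]=37
imul ecx, 2 → ecx=18*2=36
mov eax, [24] → eax=M[24]=-1
mov [24], ecx → M[24]=36
shl edx, 1 → edx=23<<1=46
xor eax, 18 → eax=(-1)^18=-19
halt.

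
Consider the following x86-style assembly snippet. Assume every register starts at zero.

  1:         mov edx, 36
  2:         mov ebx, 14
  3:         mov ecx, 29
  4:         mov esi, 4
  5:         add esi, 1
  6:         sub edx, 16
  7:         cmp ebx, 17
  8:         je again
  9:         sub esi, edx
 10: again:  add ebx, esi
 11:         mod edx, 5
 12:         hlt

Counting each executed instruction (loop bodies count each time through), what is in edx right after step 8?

20

after mov edx, 36: edx=36
after mov ebx, 14: ebx=14
after mov ecx, 29: ecx=29
after mov esi, 4: esi=4
after add esi, 1: esi=4+1=5
after sub edx, 16: edx=36-16=20
cmp ebx, 17  (cmp 14,17)
je again: not taken
After step 8: edx = 20.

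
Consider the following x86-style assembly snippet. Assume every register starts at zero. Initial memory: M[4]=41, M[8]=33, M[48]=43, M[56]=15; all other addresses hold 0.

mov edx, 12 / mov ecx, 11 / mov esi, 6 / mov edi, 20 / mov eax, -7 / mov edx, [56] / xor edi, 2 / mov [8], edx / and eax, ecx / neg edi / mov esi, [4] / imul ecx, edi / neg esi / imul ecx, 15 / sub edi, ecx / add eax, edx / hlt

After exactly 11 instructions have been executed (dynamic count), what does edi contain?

edx=12
ecx=11
esi=6
edi=20
eax=-7
edx=M[56]=15
edi=20^2=22
mov [8], edx → M[8]=15
eax=(-7)&11=9
edi=-(22)=-22
esi=M[4]=41
After step 11: edi = -22.

-22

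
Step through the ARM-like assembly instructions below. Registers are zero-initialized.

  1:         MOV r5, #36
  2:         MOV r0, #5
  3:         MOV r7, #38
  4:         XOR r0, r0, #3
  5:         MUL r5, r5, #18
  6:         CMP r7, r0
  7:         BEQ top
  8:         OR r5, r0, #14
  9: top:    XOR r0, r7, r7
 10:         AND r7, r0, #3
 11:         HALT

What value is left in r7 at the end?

0

after MOV r5, #36: r5=36
after MOV r0, #5: r0=5
after MOV r7, #38: r7=38
after XOR r0, r0, #3: r0=5^3=6
after MUL r5, r5, #18: r5=36*18=648
CMP r7, r0  (cmp 38,6)
BEQ top: not taken
after OR r5, r0, #14: r5=6|14=14
after XOR r0, r7, r7: r0=38^38=0
after AND r7, r0, #3: r7=0&3=0
halt.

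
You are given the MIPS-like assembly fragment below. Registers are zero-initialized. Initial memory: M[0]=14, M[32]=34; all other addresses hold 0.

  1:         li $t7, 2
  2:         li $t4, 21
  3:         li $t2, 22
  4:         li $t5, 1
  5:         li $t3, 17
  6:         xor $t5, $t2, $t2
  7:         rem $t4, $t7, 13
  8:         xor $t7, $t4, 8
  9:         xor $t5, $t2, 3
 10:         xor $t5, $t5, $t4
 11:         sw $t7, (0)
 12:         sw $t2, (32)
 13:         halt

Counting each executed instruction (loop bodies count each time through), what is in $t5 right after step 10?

23

after li $t7, 2: $t7=2
after li $t4, 21: $t4=21
after li $t2, 22: $t2=22
after li $t5, 1: $t5=1
after li $t3, 17: $t3=17
after xor $t5, $t2, $t2: $t5=22^22=0
after rem $t4, $t7, 13: $t4=2%13=2
after xor $t7, $t4, 8: $t7=2^8=10
after xor $t5, $t2, 3: $t5=22^3=21
after xor $t5, $t5, $t4: $t5=21^2=23
After step 10: $t5 = 23.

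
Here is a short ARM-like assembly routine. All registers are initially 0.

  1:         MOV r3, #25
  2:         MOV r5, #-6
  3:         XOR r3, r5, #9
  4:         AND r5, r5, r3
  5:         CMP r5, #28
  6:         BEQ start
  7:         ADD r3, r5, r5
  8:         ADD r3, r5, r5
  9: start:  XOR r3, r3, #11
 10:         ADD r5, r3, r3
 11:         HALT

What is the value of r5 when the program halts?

-34

r3=25
r5=-6
r3=(-6)^9=-13
r5=(-6)&(-13)=-14
CMP r5, #28  (cmp -14,28)
BEQ start: not taken
r3=(-14)+(-14)=-28
r3=(-14)+(-14)=-28
r3=(-28)^11=-17
r5=(-17)+(-17)=-34
halt.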